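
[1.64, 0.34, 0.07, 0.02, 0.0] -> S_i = 1.64*0.21^i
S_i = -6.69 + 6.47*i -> [-6.69, -0.22, 6.25, 12.72, 19.19]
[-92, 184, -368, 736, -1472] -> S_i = -92*-2^i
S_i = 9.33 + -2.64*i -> [9.33, 6.69, 4.05, 1.41, -1.23]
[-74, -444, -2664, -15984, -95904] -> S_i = -74*6^i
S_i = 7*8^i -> [7, 56, 448, 3584, 28672]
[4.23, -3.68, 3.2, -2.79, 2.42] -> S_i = 4.23*(-0.87)^i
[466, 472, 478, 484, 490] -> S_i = 466 + 6*i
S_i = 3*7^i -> [3, 21, 147, 1029, 7203]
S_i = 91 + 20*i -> [91, 111, 131, 151, 171]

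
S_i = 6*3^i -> [6, 18, 54, 162, 486]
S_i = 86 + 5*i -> [86, 91, 96, 101, 106]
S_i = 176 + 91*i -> [176, 267, 358, 449, 540]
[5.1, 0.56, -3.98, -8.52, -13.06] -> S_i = 5.10 + -4.54*i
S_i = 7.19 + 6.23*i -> [7.19, 13.42, 19.65, 25.88, 32.11]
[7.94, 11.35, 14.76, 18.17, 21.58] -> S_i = 7.94 + 3.41*i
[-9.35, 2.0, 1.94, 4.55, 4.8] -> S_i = Random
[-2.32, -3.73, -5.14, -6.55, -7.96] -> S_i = -2.32 + -1.41*i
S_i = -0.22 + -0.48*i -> [-0.22, -0.7, -1.18, -1.66, -2.14]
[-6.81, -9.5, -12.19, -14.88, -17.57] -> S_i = -6.81 + -2.69*i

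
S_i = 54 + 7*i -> [54, 61, 68, 75, 82]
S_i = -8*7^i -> [-8, -56, -392, -2744, -19208]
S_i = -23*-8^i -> [-23, 184, -1472, 11776, -94208]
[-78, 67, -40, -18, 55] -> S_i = Random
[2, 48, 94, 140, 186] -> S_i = 2 + 46*i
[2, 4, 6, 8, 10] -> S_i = 2 + 2*i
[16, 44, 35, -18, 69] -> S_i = Random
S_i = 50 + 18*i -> [50, 68, 86, 104, 122]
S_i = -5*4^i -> [-5, -20, -80, -320, -1280]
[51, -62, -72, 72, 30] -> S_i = Random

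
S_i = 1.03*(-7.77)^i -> [1.03, -8.0, 62.18, -483.17, 3754.23]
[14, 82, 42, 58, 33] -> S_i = Random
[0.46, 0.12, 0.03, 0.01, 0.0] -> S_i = 0.46*0.26^i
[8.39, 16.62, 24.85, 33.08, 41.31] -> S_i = 8.39 + 8.23*i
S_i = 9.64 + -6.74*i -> [9.64, 2.9, -3.84, -10.58, -17.32]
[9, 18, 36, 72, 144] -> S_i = 9*2^i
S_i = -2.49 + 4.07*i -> [-2.49, 1.58, 5.65, 9.72, 13.79]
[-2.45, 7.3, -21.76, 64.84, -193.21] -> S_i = -2.45*(-2.98)^i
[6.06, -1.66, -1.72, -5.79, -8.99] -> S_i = Random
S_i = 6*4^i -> [6, 24, 96, 384, 1536]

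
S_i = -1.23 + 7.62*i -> [-1.23, 6.39, 14.01, 21.63, 29.25]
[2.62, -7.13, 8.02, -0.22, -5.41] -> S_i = Random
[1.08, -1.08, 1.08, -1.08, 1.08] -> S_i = 1.08*(-1.00)^i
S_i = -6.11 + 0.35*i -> [-6.11, -5.76, -5.41, -5.06, -4.71]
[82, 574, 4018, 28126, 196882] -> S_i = 82*7^i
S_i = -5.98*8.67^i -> [-5.98, -51.85, -449.51, -3897.25, -33789.17]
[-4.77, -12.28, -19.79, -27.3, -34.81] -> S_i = -4.77 + -7.51*i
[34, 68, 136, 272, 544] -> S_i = 34*2^i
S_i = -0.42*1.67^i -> [-0.42, -0.7, -1.17, -1.96, -3.27]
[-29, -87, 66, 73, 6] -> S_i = Random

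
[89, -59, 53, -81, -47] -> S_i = Random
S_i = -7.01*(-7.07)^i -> [-7.01, 49.56, -350.39, 2477.29, -17514.42]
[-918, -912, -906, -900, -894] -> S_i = -918 + 6*i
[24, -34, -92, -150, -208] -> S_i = 24 + -58*i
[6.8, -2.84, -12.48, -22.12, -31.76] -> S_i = 6.80 + -9.64*i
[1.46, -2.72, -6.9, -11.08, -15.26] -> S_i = 1.46 + -4.18*i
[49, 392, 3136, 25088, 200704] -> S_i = 49*8^i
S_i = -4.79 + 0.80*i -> [-4.79, -3.99, -3.19, -2.39, -1.59]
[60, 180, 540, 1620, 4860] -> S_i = 60*3^i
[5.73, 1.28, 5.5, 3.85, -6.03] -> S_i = Random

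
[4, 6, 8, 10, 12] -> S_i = 4 + 2*i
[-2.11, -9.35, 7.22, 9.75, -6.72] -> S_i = Random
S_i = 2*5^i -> [2, 10, 50, 250, 1250]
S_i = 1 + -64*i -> [1, -63, -127, -191, -255]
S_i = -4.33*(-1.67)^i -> [-4.33, 7.23, -12.08, 20.17, -33.68]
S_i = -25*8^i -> [-25, -200, -1600, -12800, -102400]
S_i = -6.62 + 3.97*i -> [-6.62, -2.65, 1.32, 5.29, 9.26]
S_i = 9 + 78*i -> [9, 87, 165, 243, 321]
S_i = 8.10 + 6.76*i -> [8.1, 14.86, 21.62, 28.38, 35.14]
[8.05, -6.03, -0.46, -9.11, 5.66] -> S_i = Random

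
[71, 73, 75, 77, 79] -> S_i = 71 + 2*i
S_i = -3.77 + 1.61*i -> [-3.77, -2.16, -0.55, 1.06, 2.67]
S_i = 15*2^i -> [15, 30, 60, 120, 240]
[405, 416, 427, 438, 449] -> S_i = 405 + 11*i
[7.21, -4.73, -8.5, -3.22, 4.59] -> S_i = Random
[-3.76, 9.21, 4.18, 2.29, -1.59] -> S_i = Random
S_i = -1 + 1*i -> [-1, 0, 1, 2, 3]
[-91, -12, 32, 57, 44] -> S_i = Random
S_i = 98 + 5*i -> [98, 103, 108, 113, 118]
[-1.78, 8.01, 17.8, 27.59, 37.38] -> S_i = -1.78 + 9.79*i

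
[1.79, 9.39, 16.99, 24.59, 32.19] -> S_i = 1.79 + 7.60*i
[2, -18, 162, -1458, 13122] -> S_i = 2*-9^i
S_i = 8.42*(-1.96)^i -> [8.42, -16.5, 32.35, -63.4, 124.26]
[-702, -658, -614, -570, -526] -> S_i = -702 + 44*i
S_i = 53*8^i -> [53, 424, 3392, 27136, 217088]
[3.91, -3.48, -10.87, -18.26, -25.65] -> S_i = 3.91 + -7.39*i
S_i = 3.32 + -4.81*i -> [3.32, -1.49, -6.3, -11.11, -15.92]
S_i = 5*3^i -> [5, 15, 45, 135, 405]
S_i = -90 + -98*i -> [-90, -188, -286, -384, -482]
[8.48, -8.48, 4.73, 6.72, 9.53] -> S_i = Random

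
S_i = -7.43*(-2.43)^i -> [-7.43, 18.05, -43.87, 106.61, -259.07]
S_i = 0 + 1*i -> [0, 1, 2, 3, 4]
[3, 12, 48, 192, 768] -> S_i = 3*4^i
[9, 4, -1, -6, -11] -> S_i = 9 + -5*i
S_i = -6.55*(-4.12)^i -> [-6.55, 26.99, -111.18, 458.07, -1887.25]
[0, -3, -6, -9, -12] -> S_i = 0 + -3*i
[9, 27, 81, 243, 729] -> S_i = 9*3^i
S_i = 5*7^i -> [5, 35, 245, 1715, 12005]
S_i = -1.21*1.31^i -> [-1.21, -1.59, -2.08, -2.72, -3.56]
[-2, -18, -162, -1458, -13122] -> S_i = -2*9^i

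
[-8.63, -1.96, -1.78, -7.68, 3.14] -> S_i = Random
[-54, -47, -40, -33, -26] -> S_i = -54 + 7*i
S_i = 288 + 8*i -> [288, 296, 304, 312, 320]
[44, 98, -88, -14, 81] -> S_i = Random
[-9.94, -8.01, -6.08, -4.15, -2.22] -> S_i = -9.94 + 1.93*i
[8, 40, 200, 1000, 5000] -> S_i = 8*5^i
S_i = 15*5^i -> [15, 75, 375, 1875, 9375]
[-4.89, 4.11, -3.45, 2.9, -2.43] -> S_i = -4.89*(-0.84)^i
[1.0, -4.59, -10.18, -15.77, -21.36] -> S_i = 1.00 + -5.59*i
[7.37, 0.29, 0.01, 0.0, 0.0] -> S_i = 7.37*0.04^i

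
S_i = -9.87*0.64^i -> [-9.87, -6.32, -4.04, -2.59, -1.66]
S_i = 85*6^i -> [85, 510, 3060, 18360, 110160]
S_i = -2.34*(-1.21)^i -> [-2.34, 2.83, -3.43, 4.15, -5.02]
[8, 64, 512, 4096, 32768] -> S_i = 8*8^i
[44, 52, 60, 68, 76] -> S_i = 44 + 8*i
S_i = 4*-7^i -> [4, -28, 196, -1372, 9604]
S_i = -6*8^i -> [-6, -48, -384, -3072, -24576]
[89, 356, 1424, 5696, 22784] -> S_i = 89*4^i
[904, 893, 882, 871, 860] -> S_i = 904 + -11*i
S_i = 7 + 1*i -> [7, 8, 9, 10, 11]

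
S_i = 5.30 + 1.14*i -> [5.3, 6.44, 7.58, 8.72, 9.86]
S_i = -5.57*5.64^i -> [-5.57, -31.41, -177.18, -999.29, -5636.01]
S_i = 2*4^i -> [2, 8, 32, 128, 512]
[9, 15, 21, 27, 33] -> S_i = 9 + 6*i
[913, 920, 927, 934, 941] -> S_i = 913 + 7*i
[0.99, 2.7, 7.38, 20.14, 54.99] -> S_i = 0.99*2.73^i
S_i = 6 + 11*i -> [6, 17, 28, 39, 50]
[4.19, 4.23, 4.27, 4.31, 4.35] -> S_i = 4.19 + 0.04*i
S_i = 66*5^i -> [66, 330, 1650, 8250, 41250]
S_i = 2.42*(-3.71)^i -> [2.42, -8.98, 33.31, -123.58, 458.47]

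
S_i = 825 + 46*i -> [825, 871, 917, 963, 1009]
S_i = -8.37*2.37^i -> [-8.37, -19.84, -47.01, -111.42, -264.07]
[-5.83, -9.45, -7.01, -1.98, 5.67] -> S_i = Random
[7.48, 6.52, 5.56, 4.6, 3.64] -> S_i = 7.48 + -0.96*i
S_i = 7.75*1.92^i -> [7.75, 14.88, 28.57, 54.85, 105.32]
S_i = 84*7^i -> [84, 588, 4116, 28812, 201684]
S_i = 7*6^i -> [7, 42, 252, 1512, 9072]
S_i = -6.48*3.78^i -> [-6.48, -24.49, -92.59, -349.99, -1322.95]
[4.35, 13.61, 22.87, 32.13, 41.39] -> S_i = 4.35 + 9.26*i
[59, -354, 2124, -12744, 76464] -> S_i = 59*-6^i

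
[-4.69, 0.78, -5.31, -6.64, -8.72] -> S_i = Random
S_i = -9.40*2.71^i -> [-9.4, -25.47, -69.03, -187.08, -507.0]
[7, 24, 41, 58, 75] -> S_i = 7 + 17*i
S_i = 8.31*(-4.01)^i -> [8.31, -33.32, 133.63, -535.84, 2148.71]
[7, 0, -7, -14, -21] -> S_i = 7 + -7*i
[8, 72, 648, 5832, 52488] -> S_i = 8*9^i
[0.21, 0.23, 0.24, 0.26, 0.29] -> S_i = 0.21*1.08^i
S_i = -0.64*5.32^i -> [-0.64, -3.4, -18.11, -96.36, -512.66]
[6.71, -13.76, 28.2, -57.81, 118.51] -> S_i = 6.71*(-2.05)^i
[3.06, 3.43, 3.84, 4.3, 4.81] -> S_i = 3.06*1.12^i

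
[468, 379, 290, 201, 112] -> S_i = 468 + -89*i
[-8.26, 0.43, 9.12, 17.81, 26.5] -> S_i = -8.26 + 8.69*i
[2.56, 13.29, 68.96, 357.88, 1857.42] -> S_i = 2.56*5.19^i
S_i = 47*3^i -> [47, 141, 423, 1269, 3807]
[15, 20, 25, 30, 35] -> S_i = 15 + 5*i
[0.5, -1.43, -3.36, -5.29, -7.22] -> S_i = 0.50 + -1.93*i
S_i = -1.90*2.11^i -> [-1.9, -4.01, -8.46, -17.85, -37.66]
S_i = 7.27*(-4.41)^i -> [7.27, -32.06, 141.39, -623.52, 2749.72]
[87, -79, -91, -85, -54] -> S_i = Random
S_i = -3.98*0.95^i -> [-3.98, -3.78, -3.59, -3.41, -3.24]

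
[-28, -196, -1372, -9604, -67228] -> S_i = -28*7^i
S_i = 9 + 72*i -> [9, 81, 153, 225, 297]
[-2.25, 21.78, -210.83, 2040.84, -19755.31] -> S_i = -2.25*(-9.68)^i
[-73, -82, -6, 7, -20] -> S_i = Random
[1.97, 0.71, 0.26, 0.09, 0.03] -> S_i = 1.97*0.36^i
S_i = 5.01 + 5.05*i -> [5.01, 10.06, 15.11, 20.16, 25.21]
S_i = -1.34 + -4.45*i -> [-1.34, -5.79, -10.24, -14.69, -19.14]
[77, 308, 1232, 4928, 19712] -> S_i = 77*4^i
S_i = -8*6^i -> [-8, -48, -288, -1728, -10368]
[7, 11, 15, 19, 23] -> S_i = 7 + 4*i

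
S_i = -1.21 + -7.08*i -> [-1.21, -8.29, -15.37, -22.45, -29.53]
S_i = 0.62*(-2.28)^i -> [0.62, -1.41, 3.22, -7.35, 16.75]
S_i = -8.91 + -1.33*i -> [-8.91, -10.24, -11.57, -12.9, -14.23]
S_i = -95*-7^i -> [-95, 665, -4655, 32585, -228095]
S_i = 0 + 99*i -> [0, 99, 198, 297, 396]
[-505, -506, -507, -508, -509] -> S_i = -505 + -1*i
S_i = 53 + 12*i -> [53, 65, 77, 89, 101]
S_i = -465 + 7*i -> [-465, -458, -451, -444, -437]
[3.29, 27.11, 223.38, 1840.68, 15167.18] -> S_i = 3.29*8.24^i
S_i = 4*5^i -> [4, 20, 100, 500, 2500]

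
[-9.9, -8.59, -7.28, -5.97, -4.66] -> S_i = -9.90 + 1.31*i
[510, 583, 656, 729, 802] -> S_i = 510 + 73*i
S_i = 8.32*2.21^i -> [8.32, 18.39, 40.64, 89.8, 198.47]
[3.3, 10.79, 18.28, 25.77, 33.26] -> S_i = 3.30 + 7.49*i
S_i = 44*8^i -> [44, 352, 2816, 22528, 180224]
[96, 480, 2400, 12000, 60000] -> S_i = 96*5^i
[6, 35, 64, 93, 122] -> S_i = 6 + 29*i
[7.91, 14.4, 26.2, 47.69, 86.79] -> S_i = 7.91*1.82^i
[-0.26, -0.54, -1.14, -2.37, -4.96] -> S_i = -0.26*2.09^i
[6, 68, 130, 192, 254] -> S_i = 6 + 62*i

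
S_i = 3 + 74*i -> [3, 77, 151, 225, 299]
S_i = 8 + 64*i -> [8, 72, 136, 200, 264]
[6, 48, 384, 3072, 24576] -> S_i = 6*8^i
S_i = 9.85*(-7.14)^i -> [9.85, -70.33, 502.15, -3585.34, 25599.36]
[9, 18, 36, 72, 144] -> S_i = 9*2^i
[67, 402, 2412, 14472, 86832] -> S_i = 67*6^i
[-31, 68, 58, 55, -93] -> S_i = Random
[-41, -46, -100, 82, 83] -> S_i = Random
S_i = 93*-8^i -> [93, -744, 5952, -47616, 380928]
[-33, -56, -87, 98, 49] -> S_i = Random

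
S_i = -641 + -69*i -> [-641, -710, -779, -848, -917]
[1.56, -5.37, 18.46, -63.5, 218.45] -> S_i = 1.56*(-3.44)^i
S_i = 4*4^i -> [4, 16, 64, 256, 1024]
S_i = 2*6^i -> [2, 12, 72, 432, 2592]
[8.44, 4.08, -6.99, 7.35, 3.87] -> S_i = Random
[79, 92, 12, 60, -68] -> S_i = Random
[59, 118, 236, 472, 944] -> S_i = 59*2^i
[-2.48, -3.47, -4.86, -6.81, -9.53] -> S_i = -2.48*1.40^i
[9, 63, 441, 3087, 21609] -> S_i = 9*7^i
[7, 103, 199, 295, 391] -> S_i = 7 + 96*i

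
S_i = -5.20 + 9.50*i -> [-5.2, 4.3, 13.8, 23.3, 32.8]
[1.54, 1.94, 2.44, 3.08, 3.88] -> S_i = 1.54*1.26^i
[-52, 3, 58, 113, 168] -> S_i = -52 + 55*i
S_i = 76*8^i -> [76, 608, 4864, 38912, 311296]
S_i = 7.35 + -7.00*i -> [7.35, 0.35, -6.65, -13.65, -20.65]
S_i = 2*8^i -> [2, 16, 128, 1024, 8192]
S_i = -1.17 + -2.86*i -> [-1.17, -4.03, -6.89, -9.75, -12.61]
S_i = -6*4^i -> [-6, -24, -96, -384, -1536]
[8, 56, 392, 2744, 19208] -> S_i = 8*7^i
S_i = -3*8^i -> [-3, -24, -192, -1536, -12288]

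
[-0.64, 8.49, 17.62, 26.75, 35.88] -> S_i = -0.64 + 9.13*i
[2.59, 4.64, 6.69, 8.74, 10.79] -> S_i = 2.59 + 2.05*i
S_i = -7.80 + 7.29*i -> [-7.8, -0.51, 6.78, 14.07, 21.36]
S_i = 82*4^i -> [82, 328, 1312, 5248, 20992]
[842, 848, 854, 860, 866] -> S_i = 842 + 6*i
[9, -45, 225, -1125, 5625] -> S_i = 9*-5^i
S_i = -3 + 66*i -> [-3, 63, 129, 195, 261]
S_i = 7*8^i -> [7, 56, 448, 3584, 28672]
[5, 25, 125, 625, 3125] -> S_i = 5*5^i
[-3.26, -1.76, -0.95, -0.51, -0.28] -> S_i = -3.26*0.54^i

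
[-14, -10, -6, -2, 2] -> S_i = -14 + 4*i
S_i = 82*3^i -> [82, 246, 738, 2214, 6642]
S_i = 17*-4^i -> [17, -68, 272, -1088, 4352]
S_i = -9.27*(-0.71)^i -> [-9.27, 6.58, -4.67, 3.32, -2.36]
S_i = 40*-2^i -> [40, -80, 160, -320, 640]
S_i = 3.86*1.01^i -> [3.86, 3.9, 3.94, 3.98, 4.02]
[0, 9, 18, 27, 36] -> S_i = 0 + 9*i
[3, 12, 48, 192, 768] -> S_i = 3*4^i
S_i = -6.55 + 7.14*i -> [-6.55, 0.59, 7.73, 14.87, 22.01]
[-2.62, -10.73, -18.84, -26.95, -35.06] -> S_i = -2.62 + -8.11*i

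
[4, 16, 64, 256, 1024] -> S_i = 4*4^i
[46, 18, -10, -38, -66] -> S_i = 46 + -28*i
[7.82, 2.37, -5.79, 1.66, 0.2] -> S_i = Random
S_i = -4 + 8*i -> [-4, 4, 12, 20, 28]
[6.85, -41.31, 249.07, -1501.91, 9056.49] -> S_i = 6.85*(-6.03)^i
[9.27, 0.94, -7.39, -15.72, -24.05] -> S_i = 9.27 + -8.33*i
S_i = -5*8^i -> [-5, -40, -320, -2560, -20480]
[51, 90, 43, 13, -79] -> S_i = Random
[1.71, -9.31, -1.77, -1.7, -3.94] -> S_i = Random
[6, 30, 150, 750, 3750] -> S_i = 6*5^i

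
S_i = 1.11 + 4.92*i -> [1.11, 6.03, 10.95, 15.87, 20.79]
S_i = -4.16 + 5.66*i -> [-4.16, 1.5, 7.16, 12.82, 18.48]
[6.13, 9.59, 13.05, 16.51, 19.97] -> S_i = 6.13 + 3.46*i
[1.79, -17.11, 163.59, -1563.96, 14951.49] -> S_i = 1.79*(-9.56)^i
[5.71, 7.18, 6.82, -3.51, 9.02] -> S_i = Random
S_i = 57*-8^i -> [57, -456, 3648, -29184, 233472]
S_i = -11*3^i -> [-11, -33, -99, -297, -891]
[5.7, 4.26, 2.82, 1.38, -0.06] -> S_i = 5.70 + -1.44*i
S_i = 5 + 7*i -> [5, 12, 19, 26, 33]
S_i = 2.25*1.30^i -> [2.25, 2.92, 3.8, 4.94, 6.43]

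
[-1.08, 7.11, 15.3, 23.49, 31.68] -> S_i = -1.08 + 8.19*i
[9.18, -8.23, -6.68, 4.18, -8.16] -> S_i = Random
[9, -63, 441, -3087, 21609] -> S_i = 9*-7^i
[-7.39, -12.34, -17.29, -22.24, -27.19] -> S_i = -7.39 + -4.95*i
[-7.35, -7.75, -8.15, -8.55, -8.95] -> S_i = -7.35 + -0.40*i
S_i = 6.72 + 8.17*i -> [6.72, 14.89, 23.06, 31.23, 39.4]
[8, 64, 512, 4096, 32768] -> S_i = 8*8^i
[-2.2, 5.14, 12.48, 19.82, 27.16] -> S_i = -2.20 + 7.34*i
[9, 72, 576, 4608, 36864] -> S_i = 9*8^i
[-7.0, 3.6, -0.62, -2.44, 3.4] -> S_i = Random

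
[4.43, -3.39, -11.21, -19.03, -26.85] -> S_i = 4.43 + -7.82*i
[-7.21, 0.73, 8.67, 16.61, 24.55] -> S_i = -7.21 + 7.94*i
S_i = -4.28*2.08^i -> [-4.28, -8.9, -18.52, -38.52, -80.11]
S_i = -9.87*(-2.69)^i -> [-9.87, 26.55, -71.42, 192.12, -516.8]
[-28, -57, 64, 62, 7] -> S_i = Random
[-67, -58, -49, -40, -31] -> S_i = -67 + 9*i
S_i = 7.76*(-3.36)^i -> [7.76, -26.07, 87.61, -294.36, 989.05]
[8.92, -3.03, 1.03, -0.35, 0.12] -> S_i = 8.92*(-0.34)^i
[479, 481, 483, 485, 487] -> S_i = 479 + 2*i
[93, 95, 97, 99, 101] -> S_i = 93 + 2*i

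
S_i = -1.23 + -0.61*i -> [-1.23, -1.84, -2.45, -3.06, -3.67]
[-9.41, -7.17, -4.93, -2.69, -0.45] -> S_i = -9.41 + 2.24*i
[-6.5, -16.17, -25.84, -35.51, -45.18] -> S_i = -6.50 + -9.67*i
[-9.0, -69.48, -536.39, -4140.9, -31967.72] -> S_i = -9.00*7.72^i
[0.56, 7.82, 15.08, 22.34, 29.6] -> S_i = 0.56 + 7.26*i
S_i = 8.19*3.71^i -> [8.19, 30.38, 112.73, 418.22, 1551.6]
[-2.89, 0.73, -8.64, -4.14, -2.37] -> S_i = Random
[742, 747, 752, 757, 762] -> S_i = 742 + 5*i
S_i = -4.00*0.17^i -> [-4.0, -0.68, -0.12, -0.02, -0.0]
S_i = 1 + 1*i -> [1, 2, 3, 4, 5]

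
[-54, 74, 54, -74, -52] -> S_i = Random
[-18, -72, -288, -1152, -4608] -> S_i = -18*4^i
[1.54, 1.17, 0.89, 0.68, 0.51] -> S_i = 1.54*0.76^i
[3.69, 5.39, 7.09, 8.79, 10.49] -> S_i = 3.69 + 1.70*i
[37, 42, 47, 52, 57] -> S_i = 37 + 5*i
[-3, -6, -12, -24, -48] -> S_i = -3*2^i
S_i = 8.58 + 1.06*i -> [8.58, 9.64, 10.7, 11.76, 12.82]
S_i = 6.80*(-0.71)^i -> [6.8, -4.83, 3.43, -2.43, 1.73]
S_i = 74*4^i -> [74, 296, 1184, 4736, 18944]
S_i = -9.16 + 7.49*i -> [-9.16, -1.67, 5.82, 13.31, 20.8]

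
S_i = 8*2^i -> [8, 16, 32, 64, 128]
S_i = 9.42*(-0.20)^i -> [9.42, -1.88, 0.38, -0.08, 0.02]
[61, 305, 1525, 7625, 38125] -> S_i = 61*5^i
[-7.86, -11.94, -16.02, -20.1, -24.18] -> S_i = -7.86 + -4.08*i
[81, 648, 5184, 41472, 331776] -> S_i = 81*8^i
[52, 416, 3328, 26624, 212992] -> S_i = 52*8^i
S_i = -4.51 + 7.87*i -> [-4.51, 3.36, 11.23, 19.1, 26.97]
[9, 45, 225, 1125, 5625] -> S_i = 9*5^i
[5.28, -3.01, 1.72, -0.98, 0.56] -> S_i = 5.28*(-0.57)^i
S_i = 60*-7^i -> [60, -420, 2940, -20580, 144060]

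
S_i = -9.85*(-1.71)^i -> [-9.85, 16.84, -28.8, 49.25, -84.22]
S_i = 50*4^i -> [50, 200, 800, 3200, 12800]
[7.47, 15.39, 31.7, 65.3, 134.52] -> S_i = 7.47*2.06^i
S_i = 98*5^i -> [98, 490, 2450, 12250, 61250]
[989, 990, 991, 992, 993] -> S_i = 989 + 1*i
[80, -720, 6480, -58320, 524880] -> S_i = 80*-9^i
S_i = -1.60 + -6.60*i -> [-1.6, -8.2, -14.8, -21.4, -28.0]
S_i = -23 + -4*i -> [-23, -27, -31, -35, -39]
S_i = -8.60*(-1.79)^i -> [-8.6, 15.39, -27.56, 49.32, -88.29]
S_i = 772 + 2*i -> [772, 774, 776, 778, 780]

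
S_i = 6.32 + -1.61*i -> [6.32, 4.71, 3.1, 1.49, -0.12]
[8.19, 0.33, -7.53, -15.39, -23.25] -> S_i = 8.19 + -7.86*i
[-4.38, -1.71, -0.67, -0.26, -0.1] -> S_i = -4.38*0.39^i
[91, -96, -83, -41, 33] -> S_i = Random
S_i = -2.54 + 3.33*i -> [-2.54, 0.79, 4.12, 7.45, 10.78]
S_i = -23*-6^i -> [-23, 138, -828, 4968, -29808]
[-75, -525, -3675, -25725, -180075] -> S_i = -75*7^i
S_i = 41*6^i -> [41, 246, 1476, 8856, 53136]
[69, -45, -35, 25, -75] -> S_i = Random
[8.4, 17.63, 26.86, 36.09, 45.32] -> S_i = 8.40 + 9.23*i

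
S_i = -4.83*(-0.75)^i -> [-4.83, 3.62, -2.72, 2.04, -1.53]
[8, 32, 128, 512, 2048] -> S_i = 8*4^i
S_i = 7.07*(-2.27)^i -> [7.07, -16.05, 36.43, -82.7, 187.73]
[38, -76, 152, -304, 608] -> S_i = 38*-2^i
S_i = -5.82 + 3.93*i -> [-5.82, -1.89, 2.04, 5.97, 9.9]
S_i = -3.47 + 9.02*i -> [-3.47, 5.55, 14.57, 23.59, 32.61]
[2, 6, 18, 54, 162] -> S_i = 2*3^i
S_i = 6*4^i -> [6, 24, 96, 384, 1536]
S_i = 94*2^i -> [94, 188, 376, 752, 1504]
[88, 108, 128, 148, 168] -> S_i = 88 + 20*i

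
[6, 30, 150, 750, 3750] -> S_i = 6*5^i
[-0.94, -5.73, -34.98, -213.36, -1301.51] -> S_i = -0.94*6.10^i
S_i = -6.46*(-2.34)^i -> [-6.46, 15.12, -35.37, 82.77, -193.68]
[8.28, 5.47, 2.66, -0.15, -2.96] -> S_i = 8.28 + -2.81*i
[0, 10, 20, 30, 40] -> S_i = 0 + 10*i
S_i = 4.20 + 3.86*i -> [4.2, 8.06, 11.92, 15.78, 19.64]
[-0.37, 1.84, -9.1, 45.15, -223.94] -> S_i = -0.37*(-4.96)^i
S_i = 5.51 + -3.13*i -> [5.51, 2.38, -0.75, -3.88, -7.01]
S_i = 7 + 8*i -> [7, 15, 23, 31, 39]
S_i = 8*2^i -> [8, 16, 32, 64, 128]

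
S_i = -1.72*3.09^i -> [-1.72, -5.31, -16.42, -50.75, -156.81]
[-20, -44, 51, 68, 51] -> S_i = Random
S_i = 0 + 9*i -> [0, 9, 18, 27, 36]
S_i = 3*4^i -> [3, 12, 48, 192, 768]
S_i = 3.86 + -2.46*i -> [3.86, 1.4, -1.06, -3.52, -5.98]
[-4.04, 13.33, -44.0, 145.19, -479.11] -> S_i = -4.04*(-3.30)^i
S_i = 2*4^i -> [2, 8, 32, 128, 512]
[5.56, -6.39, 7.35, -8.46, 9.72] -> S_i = 5.56*(-1.15)^i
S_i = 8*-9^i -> [8, -72, 648, -5832, 52488]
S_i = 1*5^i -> [1, 5, 25, 125, 625]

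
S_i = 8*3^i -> [8, 24, 72, 216, 648]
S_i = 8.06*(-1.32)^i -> [8.06, -10.64, 14.04, -18.54, 24.47]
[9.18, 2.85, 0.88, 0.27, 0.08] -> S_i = 9.18*0.31^i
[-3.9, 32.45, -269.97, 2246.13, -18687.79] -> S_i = -3.90*(-8.32)^i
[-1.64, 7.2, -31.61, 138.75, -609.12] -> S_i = -1.64*(-4.39)^i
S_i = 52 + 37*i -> [52, 89, 126, 163, 200]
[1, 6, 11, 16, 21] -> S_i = 1 + 5*i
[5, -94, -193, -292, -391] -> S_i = 5 + -99*i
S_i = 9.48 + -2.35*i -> [9.48, 7.13, 4.78, 2.43, 0.08]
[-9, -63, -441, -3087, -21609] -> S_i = -9*7^i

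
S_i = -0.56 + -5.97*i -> [-0.56, -6.53, -12.5, -18.47, -24.44]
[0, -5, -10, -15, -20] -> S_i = 0 + -5*i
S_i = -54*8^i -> [-54, -432, -3456, -27648, -221184]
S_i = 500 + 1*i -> [500, 501, 502, 503, 504]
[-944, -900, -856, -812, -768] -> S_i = -944 + 44*i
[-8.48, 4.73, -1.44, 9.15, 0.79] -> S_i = Random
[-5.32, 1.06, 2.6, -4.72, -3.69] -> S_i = Random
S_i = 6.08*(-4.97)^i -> [6.08, -30.22, 150.18, -746.4, 3709.62]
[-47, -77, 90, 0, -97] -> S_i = Random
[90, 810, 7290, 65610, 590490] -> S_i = 90*9^i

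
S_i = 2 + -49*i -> [2, -47, -96, -145, -194]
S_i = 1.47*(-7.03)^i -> [1.47, -10.33, 72.65, -510.72, 3590.37]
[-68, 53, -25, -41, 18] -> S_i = Random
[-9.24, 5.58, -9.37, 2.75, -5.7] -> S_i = Random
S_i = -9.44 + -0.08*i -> [-9.44, -9.52, -9.6, -9.68, -9.76]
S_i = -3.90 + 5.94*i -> [-3.9, 2.04, 7.98, 13.92, 19.86]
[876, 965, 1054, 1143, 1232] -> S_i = 876 + 89*i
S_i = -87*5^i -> [-87, -435, -2175, -10875, -54375]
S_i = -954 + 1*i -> [-954, -953, -952, -951, -950]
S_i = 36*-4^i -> [36, -144, 576, -2304, 9216]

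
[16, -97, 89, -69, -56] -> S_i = Random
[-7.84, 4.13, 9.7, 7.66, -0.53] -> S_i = Random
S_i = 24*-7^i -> [24, -168, 1176, -8232, 57624]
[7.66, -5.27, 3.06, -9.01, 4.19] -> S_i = Random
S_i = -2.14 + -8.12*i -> [-2.14, -10.26, -18.38, -26.5, -34.62]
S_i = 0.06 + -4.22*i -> [0.06, -4.16, -8.38, -12.6, -16.82]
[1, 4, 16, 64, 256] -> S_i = 1*4^i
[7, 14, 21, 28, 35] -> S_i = 7 + 7*i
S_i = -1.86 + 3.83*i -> [-1.86, 1.97, 5.8, 9.63, 13.46]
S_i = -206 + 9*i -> [-206, -197, -188, -179, -170]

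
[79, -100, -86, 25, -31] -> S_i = Random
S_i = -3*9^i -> [-3, -27, -243, -2187, -19683]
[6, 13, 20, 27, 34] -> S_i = 6 + 7*i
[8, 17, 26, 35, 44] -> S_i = 8 + 9*i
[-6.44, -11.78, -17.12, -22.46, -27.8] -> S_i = -6.44 + -5.34*i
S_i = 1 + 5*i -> [1, 6, 11, 16, 21]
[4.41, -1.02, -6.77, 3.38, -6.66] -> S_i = Random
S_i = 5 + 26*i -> [5, 31, 57, 83, 109]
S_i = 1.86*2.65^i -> [1.86, 4.93, 13.06, 34.61, 91.73]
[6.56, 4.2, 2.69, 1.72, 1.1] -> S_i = 6.56*0.64^i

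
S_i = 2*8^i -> [2, 16, 128, 1024, 8192]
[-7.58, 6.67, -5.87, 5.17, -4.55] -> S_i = -7.58*(-0.88)^i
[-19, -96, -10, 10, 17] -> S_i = Random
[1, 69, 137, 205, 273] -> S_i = 1 + 68*i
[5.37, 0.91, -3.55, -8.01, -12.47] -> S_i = 5.37 + -4.46*i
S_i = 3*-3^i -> [3, -9, 27, -81, 243]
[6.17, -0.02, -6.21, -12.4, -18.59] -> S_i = 6.17 + -6.19*i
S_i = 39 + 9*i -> [39, 48, 57, 66, 75]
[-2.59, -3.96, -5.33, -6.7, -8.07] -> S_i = -2.59 + -1.37*i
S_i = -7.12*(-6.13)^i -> [-7.12, 43.65, -267.55, 1640.07, -10053.61]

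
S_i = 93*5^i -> [93, 465, 2325, 11625, 58125]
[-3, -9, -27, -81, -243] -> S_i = -3*3^i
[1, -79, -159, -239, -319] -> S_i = 1 + -80*i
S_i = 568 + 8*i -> [568, 576, 584, 592, 600]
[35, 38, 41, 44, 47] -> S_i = 35 + 3*i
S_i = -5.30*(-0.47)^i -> [-5.3, 2.49, -1.17, 0.55, -0.26]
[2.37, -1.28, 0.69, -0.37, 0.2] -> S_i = 2.37*(-0.54)^i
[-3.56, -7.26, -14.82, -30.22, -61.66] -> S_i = -3.56*2.04^i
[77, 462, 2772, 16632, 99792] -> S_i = 77*6^i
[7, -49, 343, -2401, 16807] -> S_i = 7*-7^i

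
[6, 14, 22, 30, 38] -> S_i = 6 + 8*i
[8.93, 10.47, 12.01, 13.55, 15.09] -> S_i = 8.93 + 1.54*i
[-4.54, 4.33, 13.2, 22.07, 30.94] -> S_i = -4.54 + 8.87*i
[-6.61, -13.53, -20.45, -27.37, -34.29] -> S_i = -6.61 + -6.92*i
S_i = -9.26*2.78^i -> [-9.26, -25.74, -71.56, -198.95, -553.08]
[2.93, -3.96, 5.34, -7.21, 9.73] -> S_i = 2.93*(-1.35)^i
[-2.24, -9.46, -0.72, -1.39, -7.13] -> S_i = Random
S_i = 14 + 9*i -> [14, 23, 32, 41, 50]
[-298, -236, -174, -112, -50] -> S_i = -298 + 62*i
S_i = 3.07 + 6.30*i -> [3.07, 9.37, 15.67, 21.97, 28.27]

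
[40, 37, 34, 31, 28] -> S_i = 40 + -3*i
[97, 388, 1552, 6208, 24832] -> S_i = 97*4^i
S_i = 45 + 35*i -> [45, 80, 115, 150, 185]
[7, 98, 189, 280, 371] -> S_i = 7 + 91*i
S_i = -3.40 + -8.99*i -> [-3.4, -12.39, -21.38, -30.37, -39.36]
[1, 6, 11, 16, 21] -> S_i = 1 + 5*i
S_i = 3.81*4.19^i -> [3.81, 15.96, 66.89, 280.26, 1174.31]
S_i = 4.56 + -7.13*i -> [4.56, -2.57, -9.7, -16.83, -23.96]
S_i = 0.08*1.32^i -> [0.08, 0.11, 0.14, 0.18, 0.24]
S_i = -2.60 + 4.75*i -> [-2.6, 2.15, 6.9, 11.65, 16.4]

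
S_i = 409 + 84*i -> [409, 493, 577, 661, 745]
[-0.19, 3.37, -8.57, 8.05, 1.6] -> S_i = Random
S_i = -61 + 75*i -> [-61, 14, 89, 164, 239]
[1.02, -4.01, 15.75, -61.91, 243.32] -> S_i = 1.02*(-3.93)^i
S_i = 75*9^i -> [75, 675, 6075, 54675, 492075]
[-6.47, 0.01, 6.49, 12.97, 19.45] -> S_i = -6.47 + 6.48*i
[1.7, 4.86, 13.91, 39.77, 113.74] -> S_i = 1.70*2.86^i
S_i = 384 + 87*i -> [384, 471, 558, 645, 732]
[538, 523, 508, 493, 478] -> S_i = 538 + -15*i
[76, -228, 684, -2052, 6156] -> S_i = 76*-3^i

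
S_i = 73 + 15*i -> [73, 88, 103, 118, 133]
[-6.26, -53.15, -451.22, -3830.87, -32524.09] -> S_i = -6.26*8.49^i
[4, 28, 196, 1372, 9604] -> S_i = 4*7^i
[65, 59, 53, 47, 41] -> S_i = 65 + -6*i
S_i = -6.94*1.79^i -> [-6.94, -12.42, -22.24, -39.8, -71.25]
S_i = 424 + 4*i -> [424, 428, 432, 436, 440]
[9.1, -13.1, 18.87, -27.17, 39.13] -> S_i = 9.10*(-1.44)^i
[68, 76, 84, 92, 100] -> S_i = 68 + 8*i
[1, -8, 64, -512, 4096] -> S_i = 1*-8^i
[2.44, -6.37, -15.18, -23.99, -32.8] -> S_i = 2.44 + -8.81*i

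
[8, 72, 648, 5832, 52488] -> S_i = 8*9^i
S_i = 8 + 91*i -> [8, 99, 190, 281, 372]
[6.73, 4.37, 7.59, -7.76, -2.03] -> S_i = Random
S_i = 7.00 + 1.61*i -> [7.0, 8.61, 10.22, 11.83, 13.44]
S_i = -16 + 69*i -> [-16, 53, 122, 191, 260]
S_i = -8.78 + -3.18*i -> [-8.78, -11.96, -15.14, -18.32, -21.5]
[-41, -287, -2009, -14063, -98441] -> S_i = -41*7^i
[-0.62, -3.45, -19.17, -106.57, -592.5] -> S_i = -0.62*5.56^i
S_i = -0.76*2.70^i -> [-0.76, -2.05, -5.54, -14.96, -40.39]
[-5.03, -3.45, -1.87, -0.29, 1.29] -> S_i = -5.03 + 1.58*i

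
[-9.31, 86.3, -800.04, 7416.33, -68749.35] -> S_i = -9.31*(-9.27)^i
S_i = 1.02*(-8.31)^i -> [1.02, -8.48, 70.44, -585.33, 4864.12]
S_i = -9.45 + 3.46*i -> [-9.45, -5.99, -2.53, 0.93, 4.39]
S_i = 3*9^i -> [3, 27, 243, 2187, 19683]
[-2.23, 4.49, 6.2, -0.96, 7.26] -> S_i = Random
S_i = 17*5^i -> [17, 85, 425, 2125, 10625]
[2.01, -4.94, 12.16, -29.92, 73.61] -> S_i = 2.01*(-2.46)^i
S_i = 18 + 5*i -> [18, 23, 28, 33, 38]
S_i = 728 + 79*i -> [728, 807, 886, 965, 1044]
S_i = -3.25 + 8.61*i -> [-3.25, 5.36, 13.97, 22.58, 31.19]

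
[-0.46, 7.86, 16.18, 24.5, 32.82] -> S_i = -0.46 + 8.32*i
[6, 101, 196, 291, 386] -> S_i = 6 + 95*i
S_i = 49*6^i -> [49, 294, 1764, 10584, 63504]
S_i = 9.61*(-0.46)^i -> [9.61, -4.42, 2.03, -0.94, 0.43]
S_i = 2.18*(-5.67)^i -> [2.18, -12.36, 70.08, -397.38, 2253.14]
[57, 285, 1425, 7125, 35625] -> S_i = 57*5^i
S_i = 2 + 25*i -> [2, 27, 52, 77, 102]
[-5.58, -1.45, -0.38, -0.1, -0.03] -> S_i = -5.58*0.26^i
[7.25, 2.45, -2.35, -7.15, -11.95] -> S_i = 7.25 + -4.80*i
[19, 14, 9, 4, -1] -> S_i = 19 + -5*i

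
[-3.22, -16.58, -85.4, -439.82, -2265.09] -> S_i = -3.22*5.15^i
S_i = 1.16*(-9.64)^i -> [1.16, -11.18, 107.8, -1039.18, 10017.66]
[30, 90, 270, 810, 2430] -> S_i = 30*3^i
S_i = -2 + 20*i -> [-2, 18, 38, 58, 78]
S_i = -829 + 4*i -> [-829, -825, -821, -817, -813]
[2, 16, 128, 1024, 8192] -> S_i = 2*8^i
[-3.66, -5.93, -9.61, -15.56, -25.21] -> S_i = -3.66*1.62^i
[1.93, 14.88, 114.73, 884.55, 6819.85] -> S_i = 1.93*7.71^i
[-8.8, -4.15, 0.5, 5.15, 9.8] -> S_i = -8.80 + 4.65*i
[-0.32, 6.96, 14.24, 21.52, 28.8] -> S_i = -0.32 + 7.28*i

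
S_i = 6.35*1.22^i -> [6.35, 7.75, 9.45, 11.53, 14.07]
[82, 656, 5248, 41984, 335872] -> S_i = 82*8^i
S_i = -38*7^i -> [-38, -266, -1862, -13034, -91238]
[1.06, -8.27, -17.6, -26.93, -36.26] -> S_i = 1.06 + -9.33*i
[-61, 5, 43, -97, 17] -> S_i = Random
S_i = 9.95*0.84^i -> [9.95, 8.36, 7.02, 5.9, 4.95]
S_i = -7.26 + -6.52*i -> [-7.26, -13.78, -20.3, -26.82, -33.34]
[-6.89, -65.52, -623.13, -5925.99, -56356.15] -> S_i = -6.89*9.51^i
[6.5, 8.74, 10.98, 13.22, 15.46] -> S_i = 6.50 + 2.24*i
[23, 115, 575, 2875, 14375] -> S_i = 23*5^i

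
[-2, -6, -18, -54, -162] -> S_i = -2*3^i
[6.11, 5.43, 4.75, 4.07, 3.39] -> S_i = 6.11 + -0.68*i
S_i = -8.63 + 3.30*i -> [-8.63, -5.33, -2.03, 1.27, 4.57]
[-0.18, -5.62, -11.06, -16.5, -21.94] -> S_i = -0.18 + -5.44*i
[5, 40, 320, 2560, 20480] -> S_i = 5*8^i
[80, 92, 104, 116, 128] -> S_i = 80 + 12*i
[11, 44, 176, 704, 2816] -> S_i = 11*4^i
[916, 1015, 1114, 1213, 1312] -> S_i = 916 + 99*i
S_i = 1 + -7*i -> [1, -6, -13, -20, -27]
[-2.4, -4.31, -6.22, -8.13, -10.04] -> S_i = -2.40 + -1.91*i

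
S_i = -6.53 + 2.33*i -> [-6.53, -4.2, -1.87, 0.46, 2.79]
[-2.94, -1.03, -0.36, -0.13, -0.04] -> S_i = -2.94*0.35^i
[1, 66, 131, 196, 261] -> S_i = 1 + 65*i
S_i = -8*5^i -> [-8, -40, -200, -1000, -5000]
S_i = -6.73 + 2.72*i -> [-6.73, -4.01, -1.29, 1.43, 4.15]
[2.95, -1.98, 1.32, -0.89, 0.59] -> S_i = 2.95*(-0.67)^i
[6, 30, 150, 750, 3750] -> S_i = 6*5^i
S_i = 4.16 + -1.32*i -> [4.16, 2.84, 1.52, 0.2, -1.12]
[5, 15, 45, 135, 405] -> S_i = 5*3^i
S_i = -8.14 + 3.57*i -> [-8.14, -4.57, -1.0, 2.57, 6.14]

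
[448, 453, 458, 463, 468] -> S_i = 448 + 5*i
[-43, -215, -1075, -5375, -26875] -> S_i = -43*5^i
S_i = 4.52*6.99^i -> [4.52, 31.59, 220.85, 1543.73, 10790.64]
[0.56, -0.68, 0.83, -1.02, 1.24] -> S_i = 0.56*(-1.22)^i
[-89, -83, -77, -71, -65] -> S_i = -89 + 6*i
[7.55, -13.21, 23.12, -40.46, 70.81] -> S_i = 7.55*(-1.75)^i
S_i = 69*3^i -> [69, 207, 621, 1863, 5589]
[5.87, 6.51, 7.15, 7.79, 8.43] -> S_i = 5.87 + 0.64*i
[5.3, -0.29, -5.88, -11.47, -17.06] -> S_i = 5.30 + -5.59*i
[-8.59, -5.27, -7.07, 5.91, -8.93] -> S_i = Random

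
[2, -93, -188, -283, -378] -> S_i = 2 + -95*i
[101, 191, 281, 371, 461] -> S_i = 101 + 90*i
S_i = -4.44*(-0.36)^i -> [-4.44, 1.6, -0.58, 0.21, -0.07]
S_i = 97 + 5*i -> [97, 102, 107, 112, 117]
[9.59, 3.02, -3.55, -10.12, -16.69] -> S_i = 9.59 + -6.57*i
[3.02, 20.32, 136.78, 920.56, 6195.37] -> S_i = 3.02*6.73^i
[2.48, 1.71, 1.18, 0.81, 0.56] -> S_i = 2.48*0.69^i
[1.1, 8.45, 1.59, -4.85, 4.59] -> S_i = Random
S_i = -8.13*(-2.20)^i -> [-8.13, 17.89, -39.35, 86.57, -190.45]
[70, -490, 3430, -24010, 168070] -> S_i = 70*-7^i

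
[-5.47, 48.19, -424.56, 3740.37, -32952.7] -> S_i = -5.47*(-8.81)^i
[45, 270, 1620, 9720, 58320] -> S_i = 45*6^i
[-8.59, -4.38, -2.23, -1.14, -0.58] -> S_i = -8.59*0.51^i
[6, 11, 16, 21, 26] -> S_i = 6 + 5*i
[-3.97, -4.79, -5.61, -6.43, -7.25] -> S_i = -3.97 + -0.82*i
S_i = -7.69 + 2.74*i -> [-7.69, -4.95, -2.21, 0.53, 3.27]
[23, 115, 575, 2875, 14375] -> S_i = 23*5^i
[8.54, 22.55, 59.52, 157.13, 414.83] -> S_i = 8.54*2.64^i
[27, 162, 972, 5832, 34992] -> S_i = 27*6^i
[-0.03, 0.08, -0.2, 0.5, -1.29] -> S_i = -0.03*(-2.56)^i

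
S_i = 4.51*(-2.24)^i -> [4.51, -10.1, 22.63, -50.69, 113.55]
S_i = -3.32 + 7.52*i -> [-3.32, 4.2, 11.72, 19.24, 26.76]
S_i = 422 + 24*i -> [422, 446, 470, 494, 518]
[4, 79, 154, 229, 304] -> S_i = 4 + 75*i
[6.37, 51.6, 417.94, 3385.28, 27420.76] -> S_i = 6.37*8.10^i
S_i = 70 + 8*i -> [70, 78, 86, 94, 102]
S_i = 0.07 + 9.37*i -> [0.07, 9.44, 18.81, 28.18, 37.55]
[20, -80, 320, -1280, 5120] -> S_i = 20*-4^i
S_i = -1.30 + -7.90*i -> [-1.3, -9.2, -17.1, -25.0, -32.9]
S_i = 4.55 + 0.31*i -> [4.55, 4.86, 5.17, 5.48, 5.79]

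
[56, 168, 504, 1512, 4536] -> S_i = 56*3^i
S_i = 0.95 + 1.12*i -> [0.95, 2.07, 3.19, 4.31, 5.43]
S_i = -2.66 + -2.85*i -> [-2.66, -5.51, -8.36, -11.21, -14.06]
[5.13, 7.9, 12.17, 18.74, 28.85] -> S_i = 5.13*1.54^i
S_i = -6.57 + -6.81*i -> [-6.57, -13.38, -20.19, -27.0, -33.81]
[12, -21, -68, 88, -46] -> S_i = Random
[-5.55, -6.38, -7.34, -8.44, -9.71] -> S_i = -5.55*1.15^i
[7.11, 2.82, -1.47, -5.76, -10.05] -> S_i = 7.11 + -4.29*i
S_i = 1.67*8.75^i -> [1.67, 14.61, 127.86, 1118.77, 9789.23]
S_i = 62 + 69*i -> [62, 131, 200, 269, 338]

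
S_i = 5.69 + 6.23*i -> [5.69, 11.92, 18.15, 24.38, 30.61]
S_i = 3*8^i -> [3, 24, 192, 1536, 12288]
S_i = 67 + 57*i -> [67, 124, 181, 238, 295]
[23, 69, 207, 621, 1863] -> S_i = 23*3^i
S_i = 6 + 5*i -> [6, 11, 16, 21, 26]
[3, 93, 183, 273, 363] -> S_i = 3 + 90*i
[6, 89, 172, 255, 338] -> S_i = 6 + 83*i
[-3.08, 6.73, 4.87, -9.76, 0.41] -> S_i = Random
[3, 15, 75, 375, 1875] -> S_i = 3*5^i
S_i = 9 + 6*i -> [9, 15, 21, 27, 33]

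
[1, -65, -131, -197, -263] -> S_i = 1 + -66*i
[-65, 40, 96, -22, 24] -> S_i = Random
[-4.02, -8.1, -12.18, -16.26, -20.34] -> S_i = -4.02 + -4.08*i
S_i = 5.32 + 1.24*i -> [5.32, 6.56, 7.8, 9.04, 10.28]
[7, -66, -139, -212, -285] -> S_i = 7 + -73*i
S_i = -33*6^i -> [-33, -198, -1188, -7128, -42768]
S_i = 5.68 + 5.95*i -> [5.68, 11.63, 17.58, 23.53, 29.48]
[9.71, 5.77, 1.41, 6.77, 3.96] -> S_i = Random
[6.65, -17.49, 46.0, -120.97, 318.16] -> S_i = 6.65*(-2.63)^i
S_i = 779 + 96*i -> [779, 875, 971, 1067, 1163]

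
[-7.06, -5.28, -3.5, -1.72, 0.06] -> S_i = -7.06 + 1.78*i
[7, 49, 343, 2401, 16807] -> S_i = 7*7^i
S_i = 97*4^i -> [97, 388, 1552, 6208, 24832]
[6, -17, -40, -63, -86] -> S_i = 6 + -23*i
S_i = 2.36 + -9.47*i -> [2.36, -7.11, -16.58, -26.05, -35.52]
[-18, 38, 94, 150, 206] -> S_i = -18 + 56*i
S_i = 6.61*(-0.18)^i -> [6.61, -1.19, 0.21, -0.04, 0.01]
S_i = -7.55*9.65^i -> [-7.55, -72.86, -703.07, -6784.67, -65472.09]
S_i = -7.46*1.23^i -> [-7.46, -9.18, -11.29, -13.88, -17.07]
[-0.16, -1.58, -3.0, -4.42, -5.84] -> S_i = -0.16 + -1.42*i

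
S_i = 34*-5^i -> [34, -170, 850, -4250, 21250]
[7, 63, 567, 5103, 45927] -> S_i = 7*9^i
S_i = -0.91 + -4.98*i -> [-0.91, -5.89, -10.87, -15.85, -20.83]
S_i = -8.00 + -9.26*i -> [-8.0, -17.26, -26.52, -35.78, -45.04]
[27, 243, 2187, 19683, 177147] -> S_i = 27*9^i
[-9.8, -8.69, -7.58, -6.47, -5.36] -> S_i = -9.80 + 1.11*i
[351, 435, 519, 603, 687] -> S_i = 351 + 84*i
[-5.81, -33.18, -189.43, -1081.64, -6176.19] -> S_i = -5.81*5.71^i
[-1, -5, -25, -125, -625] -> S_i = -1*5^i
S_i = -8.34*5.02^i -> [-8.34, -41.87, -210.17, -1055.06, -5296.4]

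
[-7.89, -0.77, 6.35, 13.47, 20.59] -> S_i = -7.89 + 7.12*i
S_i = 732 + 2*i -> [732, 734, 736, 738, 740]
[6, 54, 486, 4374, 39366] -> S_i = 6*9^i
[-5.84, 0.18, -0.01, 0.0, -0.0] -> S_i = -5.84*(-0.03)^i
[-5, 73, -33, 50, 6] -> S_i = Random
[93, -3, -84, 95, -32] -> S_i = Random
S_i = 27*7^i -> [27, 189, 1323, 9261, 64827]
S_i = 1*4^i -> [1, 4, 16, 64, 256]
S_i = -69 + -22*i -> [-69, -91, -113, -135, -157]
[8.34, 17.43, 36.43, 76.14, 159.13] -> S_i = 8.34*2.09^i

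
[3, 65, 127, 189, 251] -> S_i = 3 + 62*i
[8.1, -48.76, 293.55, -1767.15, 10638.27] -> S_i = 8.10*(-6.02)^i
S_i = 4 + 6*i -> [4, 10, 16, 22, 28]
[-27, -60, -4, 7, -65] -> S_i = Random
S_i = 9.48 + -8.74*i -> [9.48, 0.74, -8.0, -16.74, -25.48]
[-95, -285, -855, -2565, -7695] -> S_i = -95*3^i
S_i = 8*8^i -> [8, 64, 512, 4096, 32768]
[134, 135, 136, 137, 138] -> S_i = 134 + 1*i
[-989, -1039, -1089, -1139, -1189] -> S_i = -989 + -50*i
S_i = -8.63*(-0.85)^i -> [-8.63, 7.34, -6.24, 5.3, -4.5]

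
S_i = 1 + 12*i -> [1, 13, 25, 37, 49]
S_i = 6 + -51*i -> [6, -45, -96, -147, -198]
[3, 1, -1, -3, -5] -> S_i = 3 + -2*i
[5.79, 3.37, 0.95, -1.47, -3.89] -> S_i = 5.79 + -2.42*i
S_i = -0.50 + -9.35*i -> [-0.5, -9.85, -19.2, -28.55, -37.9]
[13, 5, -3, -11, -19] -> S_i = 13 + -8*i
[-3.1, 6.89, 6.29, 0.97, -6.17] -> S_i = Random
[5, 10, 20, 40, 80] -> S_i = 5*2^i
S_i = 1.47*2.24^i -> [1.47, 3.29, 7.38, 16.52, 37.01]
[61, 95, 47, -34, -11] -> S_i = Random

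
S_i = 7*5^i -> [7, 35, 175, 875, 4375]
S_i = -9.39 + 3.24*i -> [-9.39, -6.15, -2.91, 0.33, 3.57]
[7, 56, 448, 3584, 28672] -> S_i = 7*8^i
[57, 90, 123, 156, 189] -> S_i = 57 + 33*i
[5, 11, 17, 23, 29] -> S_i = 5 + 6*i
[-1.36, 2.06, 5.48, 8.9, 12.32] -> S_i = -1.36 + 3.42*i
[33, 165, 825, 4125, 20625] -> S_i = 33*5^i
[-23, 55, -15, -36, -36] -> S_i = Random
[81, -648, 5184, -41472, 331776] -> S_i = 81*-8^i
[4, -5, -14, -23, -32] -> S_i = 4 + -9*i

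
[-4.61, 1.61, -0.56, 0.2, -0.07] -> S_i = -4.61*(-0.35)^i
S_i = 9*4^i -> [9, 36, 144, 576, 2304]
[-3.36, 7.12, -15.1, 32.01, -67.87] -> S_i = -3.36*(-2.12)^i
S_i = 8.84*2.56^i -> [8.84, 22.63, 57.93, 148.31, 379.68]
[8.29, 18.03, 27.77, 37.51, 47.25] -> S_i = 8.29 + 9.74*i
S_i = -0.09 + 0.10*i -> [-0.09, 0.01, 0.11, 0.21, 0.31]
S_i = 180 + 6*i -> [180, 186, 192, 198, 204]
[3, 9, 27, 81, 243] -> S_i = 3*3^i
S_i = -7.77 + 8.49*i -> [-7.77, 0.72, 9.21, 17.7, 26.19]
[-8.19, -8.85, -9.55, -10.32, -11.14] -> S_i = -8.19*1.08^i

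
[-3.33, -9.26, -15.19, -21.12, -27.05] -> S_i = -3.33 + -5.93*i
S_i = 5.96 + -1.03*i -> [5.96, 4.93, 3.9, 2.87, 1.84]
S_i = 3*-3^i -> [3, -9, 27, -81, 243]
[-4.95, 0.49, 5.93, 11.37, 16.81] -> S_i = -4.95 + 5.44*i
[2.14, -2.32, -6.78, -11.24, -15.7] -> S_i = 2.14 + -4.46*i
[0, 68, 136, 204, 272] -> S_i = 0 + 68*i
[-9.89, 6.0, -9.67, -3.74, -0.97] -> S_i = Random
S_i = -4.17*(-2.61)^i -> [-4.17, 10.88, -28.41, 74.14, -193.51]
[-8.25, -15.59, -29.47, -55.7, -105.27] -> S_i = -8.25*1.89^i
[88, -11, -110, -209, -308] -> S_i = 88 + -99*i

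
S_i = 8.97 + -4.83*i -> [8.97, 4.14, -0.69, -5.52, -10.35]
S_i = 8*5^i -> [8, 40, 200, 1000, 5000]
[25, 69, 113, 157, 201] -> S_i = 25 + 44*i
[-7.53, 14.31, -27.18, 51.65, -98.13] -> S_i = -7.53*(-1.90)^i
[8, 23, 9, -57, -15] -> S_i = Random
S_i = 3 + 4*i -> [3, 7, 11, 15, 19]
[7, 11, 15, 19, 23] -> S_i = 7 + 4*i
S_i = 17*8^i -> [17, 136, 1088, 8704, 69632]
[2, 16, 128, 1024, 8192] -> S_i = 2*8^i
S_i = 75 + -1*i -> [75, 74, 73, 72, 71]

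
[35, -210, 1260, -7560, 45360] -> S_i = 35*-6^i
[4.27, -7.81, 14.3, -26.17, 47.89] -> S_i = 4.27*(-1.83)^i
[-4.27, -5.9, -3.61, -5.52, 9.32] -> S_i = Random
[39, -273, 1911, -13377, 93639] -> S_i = 39*-7^i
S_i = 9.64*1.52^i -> [9.64, 14.65, 22.27, 33.85, 51.46]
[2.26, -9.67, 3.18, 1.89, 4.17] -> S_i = Random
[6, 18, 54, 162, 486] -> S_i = 6*3^i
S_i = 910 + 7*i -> [910, 917, 924, 931, 938]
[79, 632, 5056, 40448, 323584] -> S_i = 79*8^i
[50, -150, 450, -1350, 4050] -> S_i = 50*-3^i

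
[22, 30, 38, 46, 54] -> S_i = 22 + 8*i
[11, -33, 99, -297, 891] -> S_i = 11*-3^i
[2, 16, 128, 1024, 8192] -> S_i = 2*8^i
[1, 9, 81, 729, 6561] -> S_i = 1*9^i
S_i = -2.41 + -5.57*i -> [-2.41, -7.98, -13.55, -19.12, -24.69]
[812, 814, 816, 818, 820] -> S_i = 812 + 2*i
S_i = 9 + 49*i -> [9, 58, 107, 156, 205]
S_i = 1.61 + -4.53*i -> [1.61, -2.92, -7.45, -11.98, -16.51]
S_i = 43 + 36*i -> [43, 79, 115, 151, 187]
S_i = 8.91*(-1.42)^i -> [8.91, -12.65, 17.97, -25.51, 36.23]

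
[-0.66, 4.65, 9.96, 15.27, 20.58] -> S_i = -0.66 + 5.31*i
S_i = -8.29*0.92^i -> [-8.29, -7.63, -7.02, -6.46, -5.94]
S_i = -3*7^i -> [-3, -21, -147, -1029, -7203]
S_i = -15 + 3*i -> [-15, -12, -9, -6, -3]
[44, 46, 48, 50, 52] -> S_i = 44 + 2*i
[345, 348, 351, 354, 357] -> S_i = 345 + 3*i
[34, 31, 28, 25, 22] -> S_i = 34 + -3*i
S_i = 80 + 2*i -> [80, 82, 84, 86, 88]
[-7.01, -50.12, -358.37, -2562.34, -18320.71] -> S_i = -7.01*7.15^i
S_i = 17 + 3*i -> [17, 20, 23, 26, 29]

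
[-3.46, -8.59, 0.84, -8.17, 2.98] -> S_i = Random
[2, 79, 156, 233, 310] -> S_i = 2 + 77*i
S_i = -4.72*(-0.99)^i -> [-4.72, 4.67, -4.63, 4.58, -4.53]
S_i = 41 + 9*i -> [41, 50, 59, 68, 77]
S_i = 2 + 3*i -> [2, 5, 8, 11, 14]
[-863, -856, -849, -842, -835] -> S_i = -863 + 7*i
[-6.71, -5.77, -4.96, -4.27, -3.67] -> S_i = -6.71*0.86^i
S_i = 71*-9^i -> [71, -639, 5751, -51759, 465831]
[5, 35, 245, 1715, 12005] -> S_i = 5*7^i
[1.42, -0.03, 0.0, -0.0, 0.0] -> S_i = 1.42*(-0.02)^i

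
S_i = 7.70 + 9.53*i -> [7.7, 17.23, 26.76, 36.29, 45.82]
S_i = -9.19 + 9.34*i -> [-9.19, 0.15, 9.49, 18.83, 28.17]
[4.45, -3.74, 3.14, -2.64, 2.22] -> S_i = 4.45*(-0.84)^i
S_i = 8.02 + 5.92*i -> [8.02, 13.94, 19.86, 25.78, 31.7]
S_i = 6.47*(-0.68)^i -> [6.47, -4.4, 2.99, -2.03, 1.38]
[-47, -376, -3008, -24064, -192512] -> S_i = -47*8^i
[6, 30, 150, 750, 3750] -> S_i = 6*5^i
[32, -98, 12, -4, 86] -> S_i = Random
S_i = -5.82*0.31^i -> [-5.82, -1.8, -0.56, -0.17, -0.05]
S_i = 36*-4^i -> [36, -144, 576, -2304, 9216]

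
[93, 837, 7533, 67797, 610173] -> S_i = 93*9^i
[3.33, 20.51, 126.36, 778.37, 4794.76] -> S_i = 3.33*6.16^i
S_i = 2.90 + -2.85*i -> [2.9, 0.05, -2.8, -5.65, -8.5]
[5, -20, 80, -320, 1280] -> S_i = 5*-4^i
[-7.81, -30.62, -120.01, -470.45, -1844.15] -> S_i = -7.81*3.92^i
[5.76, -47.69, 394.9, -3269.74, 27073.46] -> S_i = 5.76*(-8.28)^i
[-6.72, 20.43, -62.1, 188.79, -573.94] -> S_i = -6.72*(-3.04)^i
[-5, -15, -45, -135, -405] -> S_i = -5*3^i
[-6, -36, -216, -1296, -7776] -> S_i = -6*6^i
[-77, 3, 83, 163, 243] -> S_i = -77 + 80*i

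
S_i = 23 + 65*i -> [23, 88, 153, 218, 283]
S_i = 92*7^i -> [92, 644, 4508, 31556, 220892]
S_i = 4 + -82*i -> [4, -78, -160, -242, -324]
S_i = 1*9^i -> [1, 9, 81, 729, 6561]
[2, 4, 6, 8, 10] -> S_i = 2 + 2*i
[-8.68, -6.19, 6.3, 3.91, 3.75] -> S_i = Random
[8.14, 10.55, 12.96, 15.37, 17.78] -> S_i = 8.14 + 2.41*i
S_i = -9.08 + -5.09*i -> [-9.08, -14.17, -19.26, -24.35, -29.44]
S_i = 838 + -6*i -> [838, 832, 826, 820, 814]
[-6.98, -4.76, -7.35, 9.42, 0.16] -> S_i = Random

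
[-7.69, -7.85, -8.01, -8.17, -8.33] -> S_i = -7.69 + -0.16*i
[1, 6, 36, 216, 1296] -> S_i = 1*6^i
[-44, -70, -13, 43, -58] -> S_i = Random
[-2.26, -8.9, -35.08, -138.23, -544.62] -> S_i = -2.26*3.94^i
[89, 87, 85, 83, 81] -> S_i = 89 + -2*i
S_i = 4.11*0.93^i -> [4.11, 3.82, 3.55, 3.31, 3.07]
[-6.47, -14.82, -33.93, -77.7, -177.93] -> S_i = -6.47*2.29^i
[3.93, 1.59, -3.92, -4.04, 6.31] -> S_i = Random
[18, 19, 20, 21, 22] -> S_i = 18 + 1*i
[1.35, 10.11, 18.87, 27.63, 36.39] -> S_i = 1.35 + 8.76*i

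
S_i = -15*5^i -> [-15, -75, -375, -1875, -9375]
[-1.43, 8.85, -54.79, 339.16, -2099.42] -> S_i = -1.43*(-6.19)^i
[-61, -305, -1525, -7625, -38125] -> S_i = -61*5^i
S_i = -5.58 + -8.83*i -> [-5.58, -14.41, -23.24, -32.07, -40.9]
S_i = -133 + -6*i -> [-133, -139, -145, -151, -157]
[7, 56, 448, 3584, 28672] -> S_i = 7*8^i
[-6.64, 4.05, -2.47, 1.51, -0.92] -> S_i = -6.64*(-0.61)^i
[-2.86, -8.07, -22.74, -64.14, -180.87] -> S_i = -2.86*2.82^i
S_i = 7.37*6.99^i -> [7.37, 51.52, 360.1, 2517.09, 17594.47]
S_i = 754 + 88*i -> [754, 842, 930, 1018, 1106]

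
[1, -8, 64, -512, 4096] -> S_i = 1*-8^i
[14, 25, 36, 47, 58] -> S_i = 14 + 11*i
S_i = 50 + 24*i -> [50, 74, 98, 122, 146]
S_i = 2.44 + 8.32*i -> [2.44, 10.76, 19.08, 27.4, 35.72]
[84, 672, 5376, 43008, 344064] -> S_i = 84*8^i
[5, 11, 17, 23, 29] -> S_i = 5 + 6*i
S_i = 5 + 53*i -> [5, 58, 111, 164, 217]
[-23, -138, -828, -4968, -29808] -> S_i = -23*6^i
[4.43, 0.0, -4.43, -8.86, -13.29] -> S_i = 4.43 + -4.43*i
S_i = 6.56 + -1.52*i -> [6.56, 5.04, 3.52, 2.0, 0.48]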